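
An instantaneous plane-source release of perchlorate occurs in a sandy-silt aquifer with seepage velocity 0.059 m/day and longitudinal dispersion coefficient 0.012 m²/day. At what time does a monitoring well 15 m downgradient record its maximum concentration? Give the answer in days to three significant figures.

For the 1D instantaneous-source solution, setting ∂C/∂t = 0 at fixed x gives v²t² + 2Dt − x² = 0, so t = (√(D² + v²x²) − D)/v².
√(D² + v²x²) = √(0.012² + 0.059² × 15²) = 0.8851; v² = 0.003481.
t = (0.8851 − 0.012)/0.003481 = 251 days (vs. the pure-advection estimate x/v = 254 d).

251 days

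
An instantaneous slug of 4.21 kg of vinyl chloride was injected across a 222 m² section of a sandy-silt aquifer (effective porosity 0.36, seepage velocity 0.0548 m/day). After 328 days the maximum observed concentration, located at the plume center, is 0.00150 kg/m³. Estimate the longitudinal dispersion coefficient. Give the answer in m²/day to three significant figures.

0.299 m²/day

At the plume center C_max = M/(n_e·A·√(4πDt)), so D = M²/(4πt·(n_e·A·C_max)²).
n_e·A·C_max = 0.36 × 222 × 0.00150 = 0.1199 kg/m.
D = 4.21²/(4π × 328 × 0.1199²) = 0.299 m²/day.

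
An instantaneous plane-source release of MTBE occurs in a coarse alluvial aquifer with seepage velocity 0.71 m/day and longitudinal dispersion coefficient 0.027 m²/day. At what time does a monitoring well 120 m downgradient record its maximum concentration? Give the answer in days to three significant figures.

For the 1D instantaneous-source solution, setting ∂C/∂t = 0 at fixed x gives v²t² + 2Dt − x² = 0, so t = (√(D² + v²x²) − D)/v².
√(D² + v²x²) = √(0.027² + 0.71² × 120²) = 85.20; v² = 0.5041.
t = (85.20 − 0.027)/0.5041 = 169 days (vs. the pure-advection estimate x/v = 169 d).

169 days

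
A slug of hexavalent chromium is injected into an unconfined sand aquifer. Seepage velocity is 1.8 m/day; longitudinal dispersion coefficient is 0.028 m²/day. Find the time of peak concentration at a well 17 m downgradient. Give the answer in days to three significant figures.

For the 1D instantaneous-source solution, setting ∂C/∂t = 0 at fixed x gives v²t² + 2Dt − x² = 0, so t = (√(D² + v²x²) − D)/v².
√(D² + v²x²) = √(0.028² + 1.8² × 17²) = 30.60; v² = 3.24.
t = (30.60 − 0.028)/3.24 = 9.44 days (vs. the pure-advection estimate x/v = 9.44 d).

9.44 days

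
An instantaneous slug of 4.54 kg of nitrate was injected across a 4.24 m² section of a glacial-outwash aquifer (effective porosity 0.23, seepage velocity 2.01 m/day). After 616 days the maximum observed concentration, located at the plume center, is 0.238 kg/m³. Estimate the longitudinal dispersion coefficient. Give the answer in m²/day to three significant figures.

At the plume center C_max = M/(n_e·A·√(4πDt)), so D = M²/(4πt·(n_e·A·C_max)²).
n_e·A·C_max = 0.23 × 4.24 × 0.238 = 0.2321 kg/m.
D = 4.54²/(4π × 616 × 0.2321²) = 0.0494 m²/day.

0.0494 m²/day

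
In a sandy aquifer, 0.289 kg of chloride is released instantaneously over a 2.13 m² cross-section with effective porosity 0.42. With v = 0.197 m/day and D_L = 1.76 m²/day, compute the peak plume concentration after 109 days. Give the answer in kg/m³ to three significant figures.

The peak of an instantaneous 1D plume sits at x = vt; there the Gaussian factor is 1 and C_max = M/(n_e·A·√(4πDt)), where n_e·A is the pore area the mass is dissolved in.
√(4πDt) = √(4π × 1.76 × 109) = 49.10 m, so C_max = 0.289/(0.42 × 2.13 × 49.10) = 0.00658 kg/m³.

0.00658 kg/m³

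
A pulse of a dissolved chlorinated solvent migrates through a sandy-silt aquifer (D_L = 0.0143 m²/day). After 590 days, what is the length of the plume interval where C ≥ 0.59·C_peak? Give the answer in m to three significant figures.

8.44 m

The plume is Gaussian with σ = √(2Dt) = √(2 × 0.0143 × 590) = 4.108 m.
C/C_peak = exp(−Δx²/(2σ²)) = 0.59 ⇒ Δx = σ·√(−2 ln 0.59) = 4.108 × 1.027 = 4.219 m.
Width = 2Δx = 8.44 m.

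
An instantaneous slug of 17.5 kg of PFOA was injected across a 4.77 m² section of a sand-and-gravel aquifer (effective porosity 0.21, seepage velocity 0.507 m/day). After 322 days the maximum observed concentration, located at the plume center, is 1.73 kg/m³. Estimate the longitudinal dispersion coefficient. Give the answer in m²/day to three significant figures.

At the plume center C_max = M/(n_e·A·√(4πDt)), so D = M²/(4πt·(n_e·A·C_max)²).
n_e·A·C_max = 0.21 × 4.77 × 1.73 = 1.733 kg/m.
D = 17.5²/(4π × 322 × 1.733²) = 0.0252 m²/day.

0.0252 m²/day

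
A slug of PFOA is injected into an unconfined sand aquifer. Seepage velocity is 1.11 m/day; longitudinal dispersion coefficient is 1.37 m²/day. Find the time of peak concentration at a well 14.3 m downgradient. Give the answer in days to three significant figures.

For the 1D instantaneous-source solution, setting ∂C/∂t = 0 at fixed x gives v²t² + 2Dt − x² = 0, so t = (√(D² + v²x²) − D)/v².
√(D² + v²x²) = √(1.37² + 1.11² × 14.3²) = 15.93; v² = 1.2321.
t = (15.93 − 1.37)/1.2321 = 11.8 days (vs. the pure-advection estimate x/v = 12.9 d).

11.8 days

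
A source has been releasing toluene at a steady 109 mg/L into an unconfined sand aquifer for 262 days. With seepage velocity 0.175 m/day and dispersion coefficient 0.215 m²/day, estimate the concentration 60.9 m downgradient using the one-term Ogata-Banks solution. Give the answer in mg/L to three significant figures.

8.51 mg/L

For a continuous step input, C/C₀ ≈ ½·erfc((x−vt)/(2√(Dt))).
vt = 0.175 × 262 = 45.85 m and 2√(Dt) = 2√(0.215 × 262) = 15.01 m.
Argument (x−vt)/(2√(Dt)) = (60.9 − 45.85)/15.01 = 1.003; ½·erfc(1.003) = 0.07803.
C = 109 × 0.07803 = 8.51 mg/L.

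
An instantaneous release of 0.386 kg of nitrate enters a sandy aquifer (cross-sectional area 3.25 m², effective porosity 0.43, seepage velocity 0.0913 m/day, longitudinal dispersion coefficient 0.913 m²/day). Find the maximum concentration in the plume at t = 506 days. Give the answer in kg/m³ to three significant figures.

The peak of an instantaneous 1D plume sits at x = vt; there the Gaussian factor is 1 and C_max = M/(n_e·A·√(4πDt)), where n_e·A is the pore area the mass is dissolved in.
√(4πDt) = √(4π × 0.913 × 506) = 76.19 m, so C_max = 0.386/(0.43 × 3.25 × 76.19) = 0.00363 kg/m³.

0.00363 kg/m³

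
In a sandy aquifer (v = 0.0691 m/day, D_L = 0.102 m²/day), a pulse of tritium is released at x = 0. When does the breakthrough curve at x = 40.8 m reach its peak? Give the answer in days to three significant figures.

For the 1D instantaneous-source solution, setting ∂C/∂t = 0 at fixed x gives v²t² + 2Dt − x² = 0, so t = (√(D² + v²x²) − D)/v².
√(D² + v²x²) = √(0.102² + 0.0691² × 40.8²) = 2.821; v² = 0.00477481.
t = (2.821 − 0.102)/0.00477481 = 569 days (vs. the pure-advection estimate x/v = 590 d).

569 days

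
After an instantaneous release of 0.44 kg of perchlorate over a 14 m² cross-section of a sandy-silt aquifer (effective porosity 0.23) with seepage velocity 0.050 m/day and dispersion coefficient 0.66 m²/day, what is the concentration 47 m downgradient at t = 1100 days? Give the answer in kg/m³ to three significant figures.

0.00140 kg/m³

For an instantaneous plane source, C(x,t) = M/(n_e·A·√(4πDt)) · exp(−(x−vt)²/(4Dt)), with n_e·A the pore (flow) area.
Plume center vt = 0.050 × 1100 = 55 m, so the well at 47 m is 8 m upgradient of the peak.
√(4πDt) = 95.52 m, giving peak height M/(n_e·A·√(4πDt)) = 0.44/(0.23 × 14 × 95.52) = 0.001431 kg/m³.
(x−vt)²/(4Dt) = (-8)²/(4 × 0.66 × 1100) = 0.02204; exp(−0.02204) = 0.9782.
C = 0.001431 × 0.9782 = 0.00140 kg/m³.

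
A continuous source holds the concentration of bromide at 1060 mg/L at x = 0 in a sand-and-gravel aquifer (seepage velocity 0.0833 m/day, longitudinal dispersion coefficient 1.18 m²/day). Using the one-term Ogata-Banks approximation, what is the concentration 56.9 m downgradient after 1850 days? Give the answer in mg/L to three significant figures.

985 mg/L

For a continuous step input, C/C₀ ≈ ½·erfc((x−vt)/(2√(Dt))).
vt = 0.0833 × 1850 = 154.105 m and 2√(Dt) = 2√(1.18 × 1850) = 93.45 m.
Argument (x−vt)/(2√(Dt)) = (56.9 − 154.105)/93.45 = -1.040; ½·erfc(-1.040) = 0.9293.
C = 1060 × 0.9293 = 985 mg/L.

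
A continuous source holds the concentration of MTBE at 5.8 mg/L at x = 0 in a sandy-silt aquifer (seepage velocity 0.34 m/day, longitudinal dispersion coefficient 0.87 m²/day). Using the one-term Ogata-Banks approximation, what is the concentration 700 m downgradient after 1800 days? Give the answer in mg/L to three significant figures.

0.336 mg/L

For a continuous step input, C/C₀ ≈ ½·erfc((x−vt)/(2√(Dt))).
vt = 0.34 × 1800 = 612 m and 2√(Dt) = 2√(0.87 × 1800) = 79.15 m.
Argument (x−vt)/(2√(Dt)) = (700 − 612)/79.15 = 1.112; ½·erfc(1.112) = 0.05791.
C = 5.8 × 0.05791 = 0.336 mg/L.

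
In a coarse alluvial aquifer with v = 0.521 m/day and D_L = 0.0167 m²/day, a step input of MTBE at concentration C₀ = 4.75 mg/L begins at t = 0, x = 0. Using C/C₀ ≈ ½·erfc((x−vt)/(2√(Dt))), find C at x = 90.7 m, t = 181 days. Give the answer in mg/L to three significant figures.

4.41 mg/L

For a continuous step input, C/C₀ ≈ ½·erfc((x−vt)/(2√(Dt))).
vt = 0.521 × 181 = 94.301 m and 2√(Dt) = 2√(0.0167 × 181) = 3.477 m.
Argument (x−vt)/(2√(Dt)) = (90.7 − 94.301)/3.477 = -1.036; ½·erfc(-1.036) = 0.9286.
C = 4.75 × 0.9286 = 4.41 mg/L.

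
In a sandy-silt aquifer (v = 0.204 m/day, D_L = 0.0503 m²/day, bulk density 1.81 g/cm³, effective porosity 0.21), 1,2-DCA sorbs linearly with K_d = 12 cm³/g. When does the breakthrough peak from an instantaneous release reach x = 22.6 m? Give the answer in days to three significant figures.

11400 days

Retardation factor R = 1 + ρ_b·K_d/n = 1 + 1.81 × 12/0.21 = 104.4.
Sorption retards both mechanisms: v_R = v/R = 0.001954 m/day, D_R = D/R = 0.0004818 m²/day.
Peak time from v_R²t² + 2D_R t − x² = 0: t = (√(D_R² + v_R²x²) − D_R)/v_R².
√(D_R² + v_R²x²) = √(0.0004818² + 0.001954² × 22.6²) = 0.04416; v_R² = 3.818e-06.
t = (0.04416 − 0.0004818)/3.818e-06 = 11400 days.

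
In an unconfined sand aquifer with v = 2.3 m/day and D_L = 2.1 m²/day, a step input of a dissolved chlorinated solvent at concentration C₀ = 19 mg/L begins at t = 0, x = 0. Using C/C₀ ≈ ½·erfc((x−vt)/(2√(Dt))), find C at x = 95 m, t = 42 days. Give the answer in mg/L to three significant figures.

For a continuous step input, C/C₀ ≈ ½·erfc((x−vt)/(2√(Dt))).
vt = 2.3 × 42 = 96.6 m and 2√(Dt) = 2√(2.1 × 42) = 18.78 m.
Argument (x−vt)/(2√(Dt)) = (95 − 96.6)/18.78 = -0.08520; ½·erfc(-0.08520) = 0.5480.
C = 19 × 0.5480 = 10.4 mg/L.

10.4 mg/L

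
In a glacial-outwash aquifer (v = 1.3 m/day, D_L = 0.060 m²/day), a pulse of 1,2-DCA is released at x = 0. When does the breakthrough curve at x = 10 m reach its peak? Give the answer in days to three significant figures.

7.66 days

For the 1D instantaneous-source solution, setting ∂C/∂t = 0 at fixed x gives v²t² + 2Dt − x² = 0, so t = (√(D² + v²x²) − D)/v².
√(D² + v²x²) = √(0.060² + 1.3² × 10²) = 13.00; v² = 1.69.
t = (13.00 − 0.060)/1.69 = 7.66 days (vs. the pure-advection estimate x/v = 7.69 d).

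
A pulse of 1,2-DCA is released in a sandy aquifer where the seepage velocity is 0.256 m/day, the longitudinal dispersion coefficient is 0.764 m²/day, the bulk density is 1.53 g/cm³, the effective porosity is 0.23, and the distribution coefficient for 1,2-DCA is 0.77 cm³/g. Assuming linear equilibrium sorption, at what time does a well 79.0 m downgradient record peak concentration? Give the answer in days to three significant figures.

Retardation factor R = 1 + ρ_b·K_d/n = 1 + 1.53 × 0.77/0.23 = 6.122.
Sorption retards both mechanisms: v_R = v/R = 0.04182 m/day, D_R = D/R = 0.1248 m²/day.
Peak time from v_R²t² + 2D_R t − x² = 0: t = (√(D_R² + v_R²x²) − D_R)/v_R².
√(D_R² + v_R²x²) = √(0.1248² + 0.04182² × 79.0²) = 3.306; v_R² = 0.001749.
t = (3.306 − 0.1248)/0.001749 = 1820 days.

1820 days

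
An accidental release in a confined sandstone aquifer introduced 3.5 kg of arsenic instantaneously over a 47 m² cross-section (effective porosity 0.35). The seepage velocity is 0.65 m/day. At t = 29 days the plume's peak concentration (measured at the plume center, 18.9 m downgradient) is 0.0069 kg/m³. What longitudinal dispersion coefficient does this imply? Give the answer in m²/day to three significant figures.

2.61 m²/day

At the plume center C_max = M/(n_e·A·√(4πDt)), so D = M²/(4πt·(n_e·A·C_max)²).
n_e·A·C_max = 0.35 × 47 × 0.0069 = 0.1135 kg/m.
D = 3.5²/(4π × 29 × 0.1135²) = 2.61 m²/day.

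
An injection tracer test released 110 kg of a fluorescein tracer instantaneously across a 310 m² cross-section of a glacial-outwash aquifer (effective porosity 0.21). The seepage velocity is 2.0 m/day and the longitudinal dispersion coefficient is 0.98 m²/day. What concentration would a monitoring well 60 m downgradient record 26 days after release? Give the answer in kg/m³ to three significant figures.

0.0504 kg/m³

For an instantaneous plane source, C(x,t) = M/(n_e·A·√(4πDt)) · exp(−(x−vt)²/(4Dt)), with n_e·A the pore (flow) area.
Plume center vt = 2.0 × 26 = 52 m, so the well at 60 m is 8 m downgradient of the peak.
√(4πDt) = 17.89 m, giving peak height M/(n_e·A·√(4πDt)) = 110/(0.21 × 310 × 17.89) = 0.09445 kg/m³.
(x−vt)²/(4Dt) = (8)²/(4 × 0.98 × 26) = 0.6279; exp(−0.6279) = 0.5337.
C = 0.09445 × 0.5337 = 0.0504 kg/m³.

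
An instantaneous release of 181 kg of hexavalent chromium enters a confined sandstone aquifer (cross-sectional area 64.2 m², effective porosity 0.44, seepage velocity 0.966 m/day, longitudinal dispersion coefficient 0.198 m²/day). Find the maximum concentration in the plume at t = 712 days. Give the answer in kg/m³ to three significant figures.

The peak of an instantaneous 1D plume sits at x = vt; there the Gaussian factor is 1 and C_max = M/(n_e·A·√(4πDt)), where n_e·A is the pore area the mass is dissolved in.
√(4πDt) = √(4π × 0.198 × 712) = 42.09 m, so C_max = 181/(0.44 × 64.2 × 42.09) = 0.152 kg/m³.

0.152 kg/m³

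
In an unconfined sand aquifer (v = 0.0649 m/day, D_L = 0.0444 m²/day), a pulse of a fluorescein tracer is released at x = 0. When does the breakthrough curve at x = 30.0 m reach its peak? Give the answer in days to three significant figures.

452 days

For the 1D instantaneous-source solution, setting ∂C/∂t = 0 at fixed x gives v²t² + 2Dt − x² = 0, so t = (√(D² + v²x²) − D)/v².
√(D² + v²x²) = √(0.0444² + 0.0649² × 30.0²) = 1.948; v² = 0.00421201.
t = (1.948 − 0.0444)/0.00421201 = 452 days (vs. the pure-advection estimate x/v = 462 d).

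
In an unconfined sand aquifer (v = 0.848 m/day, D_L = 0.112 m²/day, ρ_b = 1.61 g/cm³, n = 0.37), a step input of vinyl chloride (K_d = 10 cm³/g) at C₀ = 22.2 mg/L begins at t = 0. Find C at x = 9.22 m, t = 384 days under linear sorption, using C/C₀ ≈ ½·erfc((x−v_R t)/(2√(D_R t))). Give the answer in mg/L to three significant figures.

Retardation factor R = 1 + ρ_b·K_d/n = 1 + 1.61 × 10/0.37 = 44.51.
Sorption retards both mechanisms: v_R = v/R = 0.01905 m/day, D_R = D/R = 0.002516 m²/day.
v_R·t = 0.01905 × 384 = 7.3152 m; 2√(D_R t) = 1.966 m; argument = (9.22 − 7.3152)/1.966 = 0.9689.
C = C₀ × ½·erfc(0.9689) = 22.2 × 0.08531 = 1.89 mg/L.

1.89 mg/L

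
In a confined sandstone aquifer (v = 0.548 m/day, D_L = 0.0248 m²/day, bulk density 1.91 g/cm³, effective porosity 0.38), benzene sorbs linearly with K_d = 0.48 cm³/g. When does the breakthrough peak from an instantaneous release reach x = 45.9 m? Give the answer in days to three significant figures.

286 days

Retardation factor R = 1 + ρ_b·K_d/n = 1 + 1.91 × 0.48/0.38 = 3.413.
Sorption retards both mechanisms: v_R = v/R = 0.1606 m/day, D_R = D/R = 0.007266 m²/day.
Peak time from v_R²t² + 2D_R t − x² = 0: t = (√(D_R² + v_R²x²) − D_R)/v_R².
√(D_R² + v_R²x²) = √(0.007266² + 0.1606² × 45.9²) = 7.372; v_R² = 0.02579.
t = (7.372 − 0.007266)/0.02579 = 286 days.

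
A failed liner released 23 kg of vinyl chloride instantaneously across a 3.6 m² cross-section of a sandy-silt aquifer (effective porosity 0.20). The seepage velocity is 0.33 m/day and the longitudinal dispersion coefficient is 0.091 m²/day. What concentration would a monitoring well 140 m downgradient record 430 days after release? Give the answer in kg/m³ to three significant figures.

1.41 kg/m³

For an instantaneous plane source, C(x,t) = M/(n_e·A·√(4πDt)) · exp(−(x−vt)²/(4Dt)), with n_e·A the pore (flow) area.
Plume center vt = 0.33 × 430 = 141.9 m, so the well at 140 m is 1.9 m upgradient of the peak.
√(4πDt) = 22.17 m, giving peak height M/(n_e·A·√(4πDt)) = 23/(0.20 × 3.6 × 22.17) = 1.441 kg/m³.
(x−vt)²/(4Dt) = (-1.9)²/(4 × 0.091 × 430) = 0.02306; exp(−0.02306) = 0.9772.
C = 1.441 × 0.9772 = 1.41 kg/m³.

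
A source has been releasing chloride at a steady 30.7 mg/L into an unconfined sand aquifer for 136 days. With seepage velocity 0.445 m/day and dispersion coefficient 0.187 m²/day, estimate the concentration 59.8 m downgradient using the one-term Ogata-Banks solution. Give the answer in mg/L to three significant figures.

16.6 mg/L

For a continuous step input, C/C₀ ≈ ½·erfc((x−vt)/(2√(Dt))).
vt = 0.445 × 136 = 60.52 m and 2√(Dt) = 2√(0.187 × 136) = 10.09 m.
Argument (x−vt)/(2√(Dt)) = (59.8 − 60.52)/10.09 = -0.07136; ½·erfc(-0.07136) = 0.5402.
C = 30.7 × 0.5402 = 16.6 mg/L.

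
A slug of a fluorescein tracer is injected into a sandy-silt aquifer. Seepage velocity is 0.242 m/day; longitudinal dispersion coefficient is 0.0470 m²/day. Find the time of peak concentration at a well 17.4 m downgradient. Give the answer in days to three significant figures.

For the 1D instantaneous-source solution, setting ∂C/∂t = 0 at fixed x gives v²t² + 2Dt − x² = 0, so t = (√(D² + v²x²) − D)/v².
√(D² + v²x²) = √(0.0470² + 0.242² × 17.4²) = 4.211; v² = 0.058564.
t = (4.211 − 0.0470)/0.058564 = 71.1 days (vs. the pure-advection estimate x/v = 71.9 d).

71.1 days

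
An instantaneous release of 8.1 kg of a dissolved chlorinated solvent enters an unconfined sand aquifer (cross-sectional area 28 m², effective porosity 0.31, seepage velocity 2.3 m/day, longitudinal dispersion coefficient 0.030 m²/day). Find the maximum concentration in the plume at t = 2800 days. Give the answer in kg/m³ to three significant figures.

The peak of an instantaneous 1D plume sits at x = vt; there the Gaussian factor is 1 and C_max = M/(n_e·A·√(4πDt)), where n_e·A is the pore area the mass is dissolved in.
√(4πDt) = √(4π × 0.030 × 2800) = 32.49 m, so C_max = 8.1/(0.31 × 28 × 32.49) = 0.0287 kg/m³.

0.0287 kg/m³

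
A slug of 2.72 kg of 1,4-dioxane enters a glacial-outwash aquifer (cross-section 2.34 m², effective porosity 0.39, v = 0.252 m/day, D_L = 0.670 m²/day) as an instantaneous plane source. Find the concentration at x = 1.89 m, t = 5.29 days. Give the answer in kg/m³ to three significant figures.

0.437 kg/m³

For an instantaneous plane source, C(x,t) = M/(n_e·A·√(4πDt)) · exp(−(x−vt)²/(4Dt)), with n_e·A the pore (flow) area.
Plume center vt = 0.252 × 5.29 = 1.33308 m, so the well at 1.89 m is 0.55692 m downgradient of the peak.
√(4πDt) = 6.674 m, giving peak height M/(n_e·A·√(4πDt)) = 2.72/(0.39 × 2.34 × 6.674) = 0.4466 kg/m³.
(x−vt)²/(4Dt) = (0.55692)²/(4 × 0.670 × 5.29) = 0.02188; exp(−0.02188) = 0.9784.
C = 0.4466 × 0.9784 = 0.437 kg/m³.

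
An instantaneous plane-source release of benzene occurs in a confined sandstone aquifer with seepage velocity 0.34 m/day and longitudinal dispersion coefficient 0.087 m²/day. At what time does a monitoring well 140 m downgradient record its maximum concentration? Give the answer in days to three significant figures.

For the 1D instantaneous-source solution, setting ∂C/∂t = 0 at fixed x gives v²t² + 2Dt − x² = 0, so t = (√(D² + v²x²) − D)/v².
√(D² + v²x²) = √(0.087² + 0.34² × 140²) = 47.60; v² = 0.1156.
t = (47.60 − 0.087)/0.1156 = 411 days (vs. the pure-advection estimate x/v = 412 d).

411 days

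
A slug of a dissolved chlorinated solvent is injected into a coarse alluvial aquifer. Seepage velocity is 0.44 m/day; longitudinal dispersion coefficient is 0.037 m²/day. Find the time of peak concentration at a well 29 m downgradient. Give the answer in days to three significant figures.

For the 1D instantaneous-source solution, setting ∂C/∂t = 0 at fixed x gives v²t² + 2Dt − x² = 0, so t = (√(D² + v²x²) − D)/v².
√(D² + v²x²) = √(0.037² + 0.44² × 29²) = 12.76; v² = 0.1936.
t = (12.76 − 0.037)/0.1936 = 65.7 days (vs. the pure-advection estimate x/v = 65.9 d).

65.7 days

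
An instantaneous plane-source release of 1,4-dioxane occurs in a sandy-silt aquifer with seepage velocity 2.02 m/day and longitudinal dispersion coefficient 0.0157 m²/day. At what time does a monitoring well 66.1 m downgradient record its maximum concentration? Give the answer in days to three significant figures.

For the 1D instantaneous-source solution, setting ∂C/∂t = 0 at fixed x gives v²t² + 2Dt − x² = 0, so t = (√(D² + v²x²) − D)/v².
√(D² + v²x²) = √(0.0157² + 2.02² × 66.1²) = 133.5; v² = 4.0804.
t = (133.5 − 0.0157)/4.0804 = 32.7 days (vs. the pure-advection estimate x/v = 32.7 d).

32.7 days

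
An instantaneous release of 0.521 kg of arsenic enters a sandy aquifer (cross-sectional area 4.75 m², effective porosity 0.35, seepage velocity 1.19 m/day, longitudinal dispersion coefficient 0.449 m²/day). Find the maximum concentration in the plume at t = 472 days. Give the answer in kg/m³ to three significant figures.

The peak of an instantaneous 1D plume sits at x = vt; there the Gaussian factor is 1 and C_max = M/(n_e·A·√(4πDt)), where n_e·A is the pore area the mass is dissolved in.
√(4πDt) = √(4π × 0.449 × 472) = 51.61 m, so C_max = 0.521/(0.35 × 4.75 × 51.61) = 0.00607 kg/m³.

0.00607 kg/m³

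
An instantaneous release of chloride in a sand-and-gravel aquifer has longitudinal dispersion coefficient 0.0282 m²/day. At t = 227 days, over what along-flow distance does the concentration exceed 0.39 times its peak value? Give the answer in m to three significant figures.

The plume is Gaussian with σ = √(2Dt) = √(2 × 0.0282 × 227) = 3.578 m.
C/C_peak = exp(−Δx²/(2σ²)) = 0.39 ⇒ Δx = σ·√(−2 ln 0.39) = 3.578 × 1.372 = 4.909 m.
Width = 2Δx = 9.82 m.

9.82 m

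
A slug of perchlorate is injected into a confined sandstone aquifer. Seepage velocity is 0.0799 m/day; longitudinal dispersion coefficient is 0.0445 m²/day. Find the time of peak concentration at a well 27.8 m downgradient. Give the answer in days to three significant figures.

For the 1D instantaneous-source solution, setting ∂C/∂t = 0 at fixed x gives v²t² + 2Dt − x² = 0, so t = (√(D² + v²x²) − D)/v².
√(D² + v²x²) = √(0.0445² + 0.0799² × 27.8²) = 2.222; v² = 0.00638401.
t = (2.222 − 0.0445)/0.00638401 = 341 days (vs. the pure-advection estimate x/v = 348 d).

341 days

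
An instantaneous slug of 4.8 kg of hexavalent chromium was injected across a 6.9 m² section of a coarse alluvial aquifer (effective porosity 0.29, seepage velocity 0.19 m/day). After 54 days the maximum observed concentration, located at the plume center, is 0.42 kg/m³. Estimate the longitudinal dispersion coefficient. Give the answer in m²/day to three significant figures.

0.0481 m²/day

At the plume center C_max = M/(n_e·A·√(4πDt)), so D = M²/(4πt·(n_e·A·C_max)²).
n_e·A·C_max = 0.29 × 6.9 × 0.42 = 0.8404 kg/m.
D = 4.8²/(4π × 54 × 0.8404²) = 0.0481 m²/day.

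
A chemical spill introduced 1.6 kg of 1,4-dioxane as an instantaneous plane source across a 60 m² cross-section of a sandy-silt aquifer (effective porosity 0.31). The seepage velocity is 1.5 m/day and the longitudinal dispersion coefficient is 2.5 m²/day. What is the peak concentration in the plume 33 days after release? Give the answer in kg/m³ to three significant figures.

0.00267 kg/m³

The peak of an instantaneous 1D plume sits at x = vt; there the Gaussian factor is 1 and C_max = M/(n_e·A·√(4πDt)), where n_e·A is the pore area the mass is dissolved in.
√(4πDt) = √(4π × 2.5 × 33) = 32.20 m, so C_max = 1.6/(0.31 × 60 × 32.20) = 0.00267 kg/m³.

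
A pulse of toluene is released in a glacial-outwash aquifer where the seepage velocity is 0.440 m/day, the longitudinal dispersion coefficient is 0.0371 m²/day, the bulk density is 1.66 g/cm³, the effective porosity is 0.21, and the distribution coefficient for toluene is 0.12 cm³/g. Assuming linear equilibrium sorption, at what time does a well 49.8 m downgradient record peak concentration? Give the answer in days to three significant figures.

220 days

Retardation factor R = 1 + ρ_b·K_d/n = 1 + 1.66 × 0.12/0.21 = 1.949.
Sorption retards both mechanisms: v_R = v/R = 0.2258 m/day, D_R = D/R = 0.01904 m²/day.
Peak time from v_R²t² + 2D_R t − x² = 0: t = (√(D_R² + v_R²x²) − D_R)/v_R².
√(D_R² + v_R²x²) = √(0.01904² + 0.2258² × 49.8²) = 11.24; v_R² = 0.05099.
t = (11.24 − 0.01904)/0.05099 = 220 days.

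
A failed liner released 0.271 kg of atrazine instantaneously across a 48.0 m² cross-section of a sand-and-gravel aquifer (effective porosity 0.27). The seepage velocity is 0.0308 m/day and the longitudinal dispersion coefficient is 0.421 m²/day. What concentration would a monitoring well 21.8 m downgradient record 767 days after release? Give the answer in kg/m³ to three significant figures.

For an instantaneous plane source, C(x,t) = M/(n_e·A·√(4πDt)) · exp(−(x−vt)²/(4Dt)), with n_e·A the pore (flow) area.
Plume center vt = 0.0308 × 767 = 23.6236 m, so the well at 21.8 m is 1.8236 m upgradient of the peak.
√(4πDt) = 63.70 m, giving peak height M/(n_e·A·√(4πDt)) = 0.271/(0.27 × 48.0 × 63.70) = 0.0003283 kg/m³.
(x−vt)²/(4Dt) = (-1.8236)²/(4 × 0.421 × 767) = 0.002575; exp(−0.002575) = 0.9974.
C = 0.0003283 × 0.9974 = 0.000327 kg/m³.

0.000327 kg/m³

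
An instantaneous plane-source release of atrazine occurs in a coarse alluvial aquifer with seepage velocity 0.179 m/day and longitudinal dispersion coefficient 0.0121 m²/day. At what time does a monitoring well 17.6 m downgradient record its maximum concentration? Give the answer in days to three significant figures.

97.9 days

For the 1D instantaneous-source solution, setting ∂C/∂t = 0 at fixed x gives v²t² + 2Dt − x² = 0, so t = (√(D² + v²x²) − D)/v².
√(D² + v²x²) = √(0.0121² + 0.179² × 17.6²) = 3.150; v² = 0.032041.
t = (3.150 − 0.0121)/0.032041 = 97.9 days (vs. the pure-advection estimate x/v = 98.3 d).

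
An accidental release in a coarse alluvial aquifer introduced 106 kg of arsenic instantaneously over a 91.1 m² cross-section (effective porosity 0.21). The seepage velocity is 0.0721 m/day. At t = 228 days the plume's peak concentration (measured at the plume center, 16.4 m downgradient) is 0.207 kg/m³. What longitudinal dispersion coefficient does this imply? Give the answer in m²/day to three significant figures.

0.250 m²/day

At the plume center C_max = M/(n_e·A·√(4πDt)), so D = M²/(4πt·(n_e·A·C_max)²).
n_e·A·C_max = 0.21 × 91.1 × 0.207 = 3.960 kg/m.
D = 106²/(4π × 228 × 3.960²) = 0.250 m²/day.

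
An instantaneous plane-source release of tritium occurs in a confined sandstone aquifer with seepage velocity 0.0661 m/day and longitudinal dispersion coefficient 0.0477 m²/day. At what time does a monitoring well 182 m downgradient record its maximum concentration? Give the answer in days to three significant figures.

For the 1D instantaneous-source solution, setting ∂C/∂t = 0 at fixed x gives v²t² + 2Dt − x² = 0, so t = (√(D² + v²x²) − D)/v².
√(D² + v²x²) = √(0.0477² + 0.0661² × 182²) = 12.03; v² = 0.00436921.
t = (12.03 − 0.0477)/0.00436921 = 2740 days (vs. the pure-advection estimate x/v = 2750 d).

2740 days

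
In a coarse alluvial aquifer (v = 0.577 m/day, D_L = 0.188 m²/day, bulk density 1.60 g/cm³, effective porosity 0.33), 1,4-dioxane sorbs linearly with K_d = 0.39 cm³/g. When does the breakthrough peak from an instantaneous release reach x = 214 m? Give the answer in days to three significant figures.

Retardation factor R = 1 + ρ_b·K_d/n = 1 + 1.60 × 0.39/0.33 = 2.891.
Sorption retards both mechanisms: v_R = v/R = 0.1996 m/day, D_R = D/R = 0.06503 m²/day.
Peak time from v_R²t² + 2D_R t − x² = 0: t = (√(D_R² + v_R²x²) − D_R)/v_R².
√(D_R² + v_R²x²) = √(0.06503² + 0.1996² × 214²) = 42.71; v_R² = 0.03984.
t = (42.71 − 0.06503)/0.03984 = 1070 days.

1070 days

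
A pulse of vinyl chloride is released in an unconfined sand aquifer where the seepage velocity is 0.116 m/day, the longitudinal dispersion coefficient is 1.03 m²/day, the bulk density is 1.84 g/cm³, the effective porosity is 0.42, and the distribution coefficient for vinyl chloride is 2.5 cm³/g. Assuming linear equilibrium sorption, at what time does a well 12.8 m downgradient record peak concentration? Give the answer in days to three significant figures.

690 days

Retardation factor R = 1 + ρ_b·K_d/n = 1 + 1.84 × 2.5/0.42 = 11.95.
Sorption retards both mechanisms: v_R = v/R = 0.009707 m/day, D_R = D/R = 0.08619 m²/day.
Peak time from v_R²t² + 2D_R t − x² = 0: t = (√(D_R² + v_R²x²) − D_R)/v_R².
√(D_R² + v_R²x²) = √(0.08619² + 0.009707² × 12.8²) = 0.1512; v_R² = 9.423e-05.
t = (0.1512 − 0.08619)/9.423e-05 = 690 days.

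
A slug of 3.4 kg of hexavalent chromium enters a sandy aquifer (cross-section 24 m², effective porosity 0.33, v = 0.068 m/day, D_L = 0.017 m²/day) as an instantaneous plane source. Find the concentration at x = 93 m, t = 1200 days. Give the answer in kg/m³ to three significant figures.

For an instantaneous plane source, C(x,t) = M/(n_e·A·√(4πDt)) · exp(−(x−vt)²/(4Dt)), with n_e·A the pore (flow) area.
Plume center vt = 0.068 × 1200 = 81.6 m, so the well at 93 m is 11.4 m downgradient of the peak.
√(4πDt) = 16.01 m, giving peak height M/(n_e·A·√(4πDt)) = 3.4/(0.33 × 24 × 16.01) = 0.02681 kg/m³.
(x−vt)²/(4Dt) = (11.4)²/(4 × 0.017 × 1200) = 1.593; exp(−1.593) = 0.2033.
C = 0.02681 × 0.2033 = 0.00545 kg/m³.

0.00545 kg/m³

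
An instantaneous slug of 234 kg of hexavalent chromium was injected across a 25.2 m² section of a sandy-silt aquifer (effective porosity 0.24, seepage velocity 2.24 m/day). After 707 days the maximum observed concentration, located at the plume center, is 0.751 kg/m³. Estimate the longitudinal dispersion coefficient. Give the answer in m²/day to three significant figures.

At the plume center C_max = M/(n_e·A·√(4πDt)), so D = M²/(4πt·(n_e·A·C_max)²).
n_e·A·C_max = 0.24 × 25.2 × 0.751 = 4.542 kg/m.
D = 234²/(4π × 707 × 4.542²) = 0.299 m²/day.

0.299 m²/day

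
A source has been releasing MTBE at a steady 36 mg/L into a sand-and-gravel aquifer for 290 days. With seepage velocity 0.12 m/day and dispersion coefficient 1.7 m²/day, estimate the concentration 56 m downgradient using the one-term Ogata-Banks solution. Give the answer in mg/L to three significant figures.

8.99 mg/L

For a continuous step input, C/C₀ ≈ ½·erfc((x−vt)/(2√(Dt))).
vt = 0.12 × 290 = 34.8 m and 2√(Dt) = 2√(1.7 × 290) = 44.41 m.
Argument (x−vt)/(2√(Dt)) = (56 − 34.8)/44.41 = 0.4774; ½·erfc(0.4774) = 0.2498.
C = 36 × 0.2498 = 8.99 mg/L.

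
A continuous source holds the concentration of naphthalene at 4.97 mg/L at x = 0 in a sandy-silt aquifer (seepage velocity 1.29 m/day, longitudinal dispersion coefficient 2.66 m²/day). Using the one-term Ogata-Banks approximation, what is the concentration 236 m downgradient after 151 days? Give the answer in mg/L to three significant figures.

For a continuous step input, C/C₀ ≈ ½·erfc((x−vt)/(2√(Dt))).
vt = 1.29 × 151 = 194.79 m and 2√(Dt) = 2√(2.66 × 151) = 40.08 m.
Argument (x−vt)/(2√(Dt)) = (236 − 194.79)/40.08 = 1.028; ½·erfc(1.028) = 0.07300.
C = 4.97 × 0.07300 = 0.363 mg/L.

0.363 mg/L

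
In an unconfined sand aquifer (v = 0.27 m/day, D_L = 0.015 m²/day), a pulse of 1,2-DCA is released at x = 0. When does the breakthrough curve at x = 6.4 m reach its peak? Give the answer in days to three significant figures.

For the 1D instantaneous-source solution, setting ∂C/∂t = 0 at fixed x gives v²t² + 2Dt − x² = 0, so t = (√(D² + v²x²) − D)/v².
√(D² + v²x²) = √(0.015² + 0.27² × 6.4²) = 1.728; v² = 0.0729.
t = (1.728 − 0.015)/0.0729 = 23.5 days (vs. the pure-advection estimate x/v = 23.7 d).

23.5 days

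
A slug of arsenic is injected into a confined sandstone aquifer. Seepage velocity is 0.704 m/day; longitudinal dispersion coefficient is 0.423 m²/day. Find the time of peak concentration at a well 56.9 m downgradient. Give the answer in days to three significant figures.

For the 1D instantaneous-source solution, setting ∂C/∂t = 0 at fixed x gives v²t² + 2Dt − x² = 0, so t = (√(D² + v²x²) − D)/v².
√(D² + v²x²) = √(0.423² + 0.704² × 56.9²) = 40.06; v² = 0.495616.
t = (40.06 − 0.423)/0.495616 = 80.0 days (vs. the pure-advection estimate x/v = 80.8 d).

80.0 days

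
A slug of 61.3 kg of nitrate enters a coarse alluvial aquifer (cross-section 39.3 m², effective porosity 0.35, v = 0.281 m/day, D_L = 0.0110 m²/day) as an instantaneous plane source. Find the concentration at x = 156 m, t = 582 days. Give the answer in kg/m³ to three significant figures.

0.0539 kg/m³

For an instantaneous plane source, C(x,t) = M/(n_e·A·√(4πDt)) · exp(−(x−vt)²/(4Dt)), with n_e·A the pore (flow) area.
Plume center vt = 0.281 × 582 = 163.542 m, so the well at 156 m is 7.542 m upgradient of the peak.
√(4πDt) = 8.969 m, giving peak height M/(n_e·A·√(4πDt)) = 61.3/(0.35 × 39.3 × 8.969) = 0.4969 kg/m³.
(x−vt)²/(4Dt) = (-7.542)²/(4 × 0.0110 × 582) = 2.221; exp(−2.221) = 0.1085.
C = 0.4969 × 0.1085 = 0.0539 kg/m³.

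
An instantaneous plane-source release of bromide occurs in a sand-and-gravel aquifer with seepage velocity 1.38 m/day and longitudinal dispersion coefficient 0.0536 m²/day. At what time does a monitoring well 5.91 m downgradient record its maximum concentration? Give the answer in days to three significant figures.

For the 1D instantaneous-source solution, setting ∂C/∂t = 0 at fixed x gives v²t² + 2Dt − x² = 0, so t = (√(D² + v²x²) − D)/v².
√(D² + v²x²) = √(0.0536² + 1.38² × 5.91²) = 8.156; v² = 1.9044.
t = (8.156 − 0.0536)/1.9044 = 4.25 days (vs. the pure-advection estimate x/v = 4.28 d).

4.25 days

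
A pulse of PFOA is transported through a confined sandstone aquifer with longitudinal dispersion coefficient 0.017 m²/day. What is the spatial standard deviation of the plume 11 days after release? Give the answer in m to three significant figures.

0.612 m

Dispersive spreading gives a Gaussian with σ² = 2Dt; advection only shifts the center.
σ = √(2 × 0.017 × 11) = 0.612 m.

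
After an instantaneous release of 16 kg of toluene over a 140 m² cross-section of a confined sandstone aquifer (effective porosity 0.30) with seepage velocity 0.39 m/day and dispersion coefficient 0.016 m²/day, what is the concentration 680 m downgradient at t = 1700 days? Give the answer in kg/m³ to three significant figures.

For an instantaneous plane source, C(x,t) = M/(n_e·A·√(4πDt)) · exp(−(x−vt)²/(4Dt)), with n_e·A the pore (flow) area.
Plume center vt = 0.39 × 1700 = 663 m, so the well at 680 m is 17 m downgradient of the peak.
√(4πDt) = 18.49 m, giving peak height M/(n_e·A·√(4πDt)) = 16/(0.30 × 140 × 18.49) = 0.02060 kg/m³.
(x−vt)²/(4Dt) = (17)²/(4 × 0.016 × 1700) = 2.656; exp(−2.656) = 0.07023.
C = 0.02060 × 0.07023 = 0.00145 kg/m³.

0.00145 kg/m³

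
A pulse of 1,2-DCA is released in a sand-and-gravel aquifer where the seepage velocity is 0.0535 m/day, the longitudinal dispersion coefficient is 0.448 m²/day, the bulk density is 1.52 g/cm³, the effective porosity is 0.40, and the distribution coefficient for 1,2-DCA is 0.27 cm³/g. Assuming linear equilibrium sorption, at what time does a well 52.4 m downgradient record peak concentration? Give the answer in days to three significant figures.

1690 days

Retardation factor R = 1 + ρ_b·K_d/n = 1 + 1.52 × 0.27/0.40 = 2.026.
Sorption retards both mechanisms: v_R = v/R = 0.02641 m/day, D_R = D/R = 0.2211 m²/day.
Peak time from v_R²t² + 2D_R t − x² = 0: t = (√(D_R² + v_R²x²) − D_R)/v_R².
√(D_R² + v_R²x²) = √(0.2211² + 0.02641² × 52.4²) = 1.401; v_R² = 0.0006975.
t = (1.401 − 0.2211)/0.0006975 = 1690 days.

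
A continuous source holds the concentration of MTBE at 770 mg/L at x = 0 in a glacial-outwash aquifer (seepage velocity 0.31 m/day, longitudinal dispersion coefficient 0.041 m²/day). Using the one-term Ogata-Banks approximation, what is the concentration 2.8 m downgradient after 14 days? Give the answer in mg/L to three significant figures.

For a continuous step input, C/C₀ ≈ ½·erfc((x−vt)/(2√(Dt))).
vt = 0.31 × 14 = 4.34 m and 2√(Dt) = 2√(0.041 × 14) = 1.515 m.
Argument (x−vt)/(2√(Dt)) = (2.8 − 4.34)/1.515 = -1.017; ½·erfc(-1.017) = 0.9248.
C = 770 × 0.9248 = 712 mg/L.

712 mg/L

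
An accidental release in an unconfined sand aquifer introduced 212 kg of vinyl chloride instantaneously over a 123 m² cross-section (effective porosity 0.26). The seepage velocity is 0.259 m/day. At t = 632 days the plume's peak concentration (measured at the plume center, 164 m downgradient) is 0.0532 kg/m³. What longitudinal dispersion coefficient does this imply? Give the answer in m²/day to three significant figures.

At the plume center C_max = M/(n_e·A·√(4πDt)), so D = M²/(4πt·(n_e·A·C_max)²).
n_e·A·C_max = 0.26 × 123 × 0.0532 = 1.701 kg/m.
D = 212²/(4π × 632 × 1.701²) = 1.96 m²/day.

1.96 m²/day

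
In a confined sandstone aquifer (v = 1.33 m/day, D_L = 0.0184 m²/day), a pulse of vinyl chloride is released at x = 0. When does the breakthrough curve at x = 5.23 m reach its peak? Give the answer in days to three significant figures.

3.92 days

For the 1D instantaneous-source solution, setting ∂C/∂t = 0 at fixed x gives v²t² + 2Dt − x² = 0, so t = (√(D² + v²x²) − D)/v².
√(D² + v²x²) = √(0.0184² + 1.33² × 5.23²) = 6.956; v² = 1.7689.
t = (6.956 − 0.0184)/1.7689 = 3.92 days (vs. the pure-advection estimate x/v = 3.93 d).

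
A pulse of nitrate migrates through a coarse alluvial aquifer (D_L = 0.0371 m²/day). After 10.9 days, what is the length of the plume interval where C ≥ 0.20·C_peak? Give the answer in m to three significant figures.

3.23 m

The plume is Gaussian with σ = √(2Dt) = √(2 × 0.0371 × 10.9) = 0.8993 m.
C/C_peak = exp(−Δx²/(2σ²)) = 0.20 ⇒ Δx = σ·√(−2 ln 0.20) = 0.8993 × 1.794 = 1.613 m.
Width = 2Δx = 3.23 m.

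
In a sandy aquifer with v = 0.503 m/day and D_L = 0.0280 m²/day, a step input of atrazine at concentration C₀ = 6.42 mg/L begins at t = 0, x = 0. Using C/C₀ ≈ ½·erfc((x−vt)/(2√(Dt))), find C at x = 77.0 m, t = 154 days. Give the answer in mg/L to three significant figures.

For a continuous step input, C/C₀ ≈ ½·erfc((x−vt)/(2√(Dt))).
vt = 0.503 × 154 = 77.462 m and 2√(Dt) = 2√(0.0280 × 154) = 4.153 m.
Argument (x−vt)/(2√(Dt)) = (77.0 − 77.462)/4.153 = -0.1112; ½·erfc(-0.1112) = 0.5625.
C = 6.42 × 0.5625 = 3.61 mg/L.

3.61 mg/L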